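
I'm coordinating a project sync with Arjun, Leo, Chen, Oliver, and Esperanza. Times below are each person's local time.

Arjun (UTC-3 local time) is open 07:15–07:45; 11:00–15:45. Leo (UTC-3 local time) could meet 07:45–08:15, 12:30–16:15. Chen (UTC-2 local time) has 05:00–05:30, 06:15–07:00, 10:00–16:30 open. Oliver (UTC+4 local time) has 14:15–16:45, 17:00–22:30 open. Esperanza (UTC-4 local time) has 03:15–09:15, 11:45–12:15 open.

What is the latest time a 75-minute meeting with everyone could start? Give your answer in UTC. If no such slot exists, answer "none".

Arjun in UTC: 10:15-10:45, 14:00-18:45 (add 3h to convert from UTC-3).
Leo in UTC: 10:45-11:15, 15:30-19:15 (add 3h to convert from UTC-3).
Chen in UTC: 07:00-07:30, 08:15-09:00, 12:00-18:30 (add 2h to convert from UTC-2).
Oliver in UTC: 10:15-12:45, 13:00-18:30 (subtract 4h to convert from UTC+4).
Esperanza in UTC: 07:15-13:15, 15:45-16:15 (add 4h to convert from UTC-4).
Arjun ∩ Leo: 15:30-18:45.
Arjun ∩ Leo ∩ Chen: 15:30-18:30.
Arjun ∩ Leo ∩ Chen ∩ Oliver: 15:30-18:30.
Arjun ∩ Leo ∩ Chen ∩ Oliver ∩ Esperanza: 15:45-16:15.
So the common availability across everyone is 15:45-16:15.
No common window is at least 75 minutes long.

none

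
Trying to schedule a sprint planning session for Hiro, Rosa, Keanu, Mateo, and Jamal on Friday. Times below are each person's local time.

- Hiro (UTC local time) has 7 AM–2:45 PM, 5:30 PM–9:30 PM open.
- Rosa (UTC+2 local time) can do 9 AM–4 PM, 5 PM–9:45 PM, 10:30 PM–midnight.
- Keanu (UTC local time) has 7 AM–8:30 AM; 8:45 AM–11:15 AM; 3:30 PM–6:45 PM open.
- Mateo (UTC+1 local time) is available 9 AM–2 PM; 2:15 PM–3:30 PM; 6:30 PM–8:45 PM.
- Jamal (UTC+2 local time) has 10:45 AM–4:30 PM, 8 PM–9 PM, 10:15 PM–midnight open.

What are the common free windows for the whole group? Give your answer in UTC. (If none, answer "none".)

08:45-11:15, 18:00-18:45

Hiro in UTC: 07:00-14:45, 17:30-21:30.
Rosa in UTC: 07:00-14:00, 15:00-19:45, 20:30-22:00 (subtract 2h to convert from UTC+2).
Keanu in UTC: 07:00-08:30, 08:45-11:15, 15:30-18:45.
Mateo in UTC: 08:00-13:00, 13:15-14:30, 17:30-19:45 (subtract 1h to convert from UTC+1).
Jamal in UTC: 08:45-14:30, 18:00-19:00, 20:15-22:00 (subtract 2h to convert from UTC+2).
Hiro ∩ Rosa: 07:00-14:00, 17:30-19:45, 20:30-21:30.
Hiro ∩ Rosa ∩ Keanu: 07:00-08:30, 08:45-11:15, 17:30-18:45.
Hiro ∩ Rosa ∩ Keanu ∩ Mateo: 08:00-08:30, 08:45-11:15, 17:30-18:45.
Hiro ∩ Rosa ∩ Keanu ∩ Mateo ∩ Jamal: 08:45-11:15, 18:00-18:45.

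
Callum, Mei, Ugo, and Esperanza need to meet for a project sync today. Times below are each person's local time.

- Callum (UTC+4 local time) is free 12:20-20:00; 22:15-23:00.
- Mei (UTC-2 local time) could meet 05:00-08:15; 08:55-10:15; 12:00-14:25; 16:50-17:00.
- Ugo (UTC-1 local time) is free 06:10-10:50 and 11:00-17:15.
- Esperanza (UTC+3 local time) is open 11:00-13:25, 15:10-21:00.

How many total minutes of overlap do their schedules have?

240

Callum in UTC: 08:20-16:00, 18:15-19:00 (subtract 4h to convert from UTC+4).
Mei in UTC: 07:00-10:15, 10:55-12:15, 14:00-16:25, 18:50-19:00 (add 2h to convert from UTC-2).
Ugo in UTC: 07:10-11:50, 12:00-18:15 (add 1h to convert from UTC-1).
Esperanza in UTC: 08:00-10:25, 12:10-18:00 (subtract 3h to convert from UTC+3).
Callum ∩ Mei: 08:20-10:15, 10:55-12:15, 14:00-16:00, 18:50-19:00.
Callum ∩ Mei ∩ Ugo: 08:20-10:15, 10:55-11:50, 12:00-12:15, 14:00-16:00.
Callum ∩ Mei ∩ Ugo ∩ Esperanza: 08:20-10:15, 12:10-12:15, 14:00-16:00.
Summing the common windows: 115 + 5 + 120 = 240 minutes.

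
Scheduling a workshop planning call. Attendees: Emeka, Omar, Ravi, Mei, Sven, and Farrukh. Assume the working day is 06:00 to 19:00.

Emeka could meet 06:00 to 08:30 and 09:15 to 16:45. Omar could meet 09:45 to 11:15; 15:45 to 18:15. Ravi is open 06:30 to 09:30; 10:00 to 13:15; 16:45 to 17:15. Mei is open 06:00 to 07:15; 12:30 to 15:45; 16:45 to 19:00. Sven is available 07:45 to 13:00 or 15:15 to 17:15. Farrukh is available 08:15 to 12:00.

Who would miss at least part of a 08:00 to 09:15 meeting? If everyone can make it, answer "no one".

Emeka, Farrukh, Mei, Omar

Emeka: not fully free for 08:00-09:15. Omar: not fully free for 08:00-09:15. Ravi: free for 08:00-09:15. Mei: not fully free for 08:00-09:15. Sven: free for 08:00-09:15. Farrukh: not fully free for 08:00-09:15.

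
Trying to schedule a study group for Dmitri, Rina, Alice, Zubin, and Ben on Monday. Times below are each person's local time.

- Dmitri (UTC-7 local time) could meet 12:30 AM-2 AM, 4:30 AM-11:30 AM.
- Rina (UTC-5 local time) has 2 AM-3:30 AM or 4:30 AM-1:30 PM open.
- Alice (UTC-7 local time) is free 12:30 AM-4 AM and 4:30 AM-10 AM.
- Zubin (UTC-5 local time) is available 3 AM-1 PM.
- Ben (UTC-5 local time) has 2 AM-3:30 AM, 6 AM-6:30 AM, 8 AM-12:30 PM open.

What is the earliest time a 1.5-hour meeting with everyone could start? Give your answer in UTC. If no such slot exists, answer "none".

Dmitri in UTC: 07:30-09:00, 11:30-18:30 (add 7h to convert from UTC-7).
Rina in UTC: 07:00-08:30, 09:30-18:30 (add 5h to convert from UTC-5).
Alice in UTC: 07:30-11:00, 11:30-17:00 (add 7h to convert from UTC-7).
Zubin in UTC: 08:00-18:00 (add 5h to convert from UTC-5).
Ben in UTC: 07:00-08:30, 11:00-11:30, 13:00-17:30 (add 5h to convert from UTC-5).
Dmitri ∩ Rina: 07:30-08:30, 11:30-18:30.
Dmitri ∩ Rina ∩ Alice: 07:30-08:30, 11:30-17:00.
Dmitri ∩ Rina ∩ Alice ∩ Zubin: 08:00-08:30, 11:30-17:00.
Dmitri ∩ Rina ∩ Alice ∩ Zubin ∩ Ben: 08:00-08:30, 13:00-17:00.
So the common availability across everyone is 08:00-08:30, 13:00-17:00.
The first common window of at least 90 minutes is 13:00-17:00, so the earliest start is 13:00.

13:00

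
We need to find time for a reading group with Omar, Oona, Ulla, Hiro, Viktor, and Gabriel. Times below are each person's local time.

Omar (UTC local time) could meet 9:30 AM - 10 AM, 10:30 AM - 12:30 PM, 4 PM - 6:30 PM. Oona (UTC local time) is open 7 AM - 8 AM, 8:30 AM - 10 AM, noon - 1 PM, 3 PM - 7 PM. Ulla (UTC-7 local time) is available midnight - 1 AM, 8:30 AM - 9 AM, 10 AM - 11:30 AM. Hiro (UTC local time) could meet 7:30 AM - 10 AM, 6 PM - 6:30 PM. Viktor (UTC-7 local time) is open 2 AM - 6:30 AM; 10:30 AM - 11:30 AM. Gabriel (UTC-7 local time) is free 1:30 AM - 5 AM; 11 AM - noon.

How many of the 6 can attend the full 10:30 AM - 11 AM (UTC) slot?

Omar in UTC: 09:30-10:00, 10:30-12:30, 16:00-18:30.
Oona in UTC: 07:00-08:00, 08:30-10:00, 12:00-13:00, 15:00-19:00.
Ulla in UTC: 07:00-08:00, 15:30-16:00, 17:00-18:30 (add 7h to convert from UTC-7).
Hiro in UTC: 07:30-10:00, 18:00-18:30.
Viktor in UTC: 09:00-13:30, 17:30-18:30 (add 7h to convert from UTC-7).
Gabriel in UTC: 08:30-12:00, 18:00-19:00 (add 7h to convert from UTC-7).
Omar, Viktor, and Gabriel can make the full 10:30-11:00 slot — that's 3.

3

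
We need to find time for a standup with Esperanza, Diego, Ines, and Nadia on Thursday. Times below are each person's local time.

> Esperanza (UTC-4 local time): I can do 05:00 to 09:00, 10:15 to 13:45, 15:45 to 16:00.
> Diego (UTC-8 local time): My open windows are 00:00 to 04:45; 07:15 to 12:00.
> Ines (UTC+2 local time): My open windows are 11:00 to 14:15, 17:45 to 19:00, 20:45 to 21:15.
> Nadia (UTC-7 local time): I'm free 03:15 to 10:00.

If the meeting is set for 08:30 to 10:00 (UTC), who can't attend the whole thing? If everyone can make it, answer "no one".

Esperanza, Ines, Nadia

Esperanza in UTC: 09:00-13:00, 14:15-17:45, 19:45-20:00 (add 4h to convert from UTC-4).
Diego in UTC: 08:00-12:45, 15:15-20:00 (add 8h to convert from UTC-8).
Ines in UTC: 09:00-12:15, 15:45-17:00, 18:45-19:15 (subtract 2h to convert from UTC+2).
Nadia in UTC: 10:15-17:00 (add 7h to convert from UTC-7).
Esperanza: not fully free for 08:30-10:00. Diego: free for 08:30-10:00. Ines: not fully free for 08:30-10:00. Nadia: not fully free for 08:30-10:00.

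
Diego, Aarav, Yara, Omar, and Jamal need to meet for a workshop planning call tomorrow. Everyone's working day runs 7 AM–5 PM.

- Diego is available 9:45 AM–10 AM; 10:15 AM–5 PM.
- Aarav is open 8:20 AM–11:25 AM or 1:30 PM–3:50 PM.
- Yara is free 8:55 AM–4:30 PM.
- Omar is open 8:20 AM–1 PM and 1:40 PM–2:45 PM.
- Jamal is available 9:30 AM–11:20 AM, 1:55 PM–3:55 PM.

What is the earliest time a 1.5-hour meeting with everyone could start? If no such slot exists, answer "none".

Diego ∩ Aarav: 09:45-10:00, 10:15-11:25, 13:30-15:50.
Diego ∩ Aarav ∩ Yara: 09:45-10:00, 10:15-11:25, 13:30-15:50.
Diego ∩ Aarav ∩ Yara ∩ Omar: 09:45-10:00, 10:15-11:25, 13:40-14:45.
Diego ∩ Aarav ∩ Yara ∩ Omar ∩ Jamal: 09:45-10:00, 10:15-11:20, 13:55-14:45.
So the common availability across everyone is 09:45-10:00, 10:15-11:20, 13:55-14:45.
No common window is at least 90 minutes long.

none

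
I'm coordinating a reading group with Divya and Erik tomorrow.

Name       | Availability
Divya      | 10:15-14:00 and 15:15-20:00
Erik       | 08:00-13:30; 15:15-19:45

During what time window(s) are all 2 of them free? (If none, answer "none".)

Divya ∩ Erik: 10:15-13:30, 15:15-19:45.

10:15-13:30, 15:15-19:45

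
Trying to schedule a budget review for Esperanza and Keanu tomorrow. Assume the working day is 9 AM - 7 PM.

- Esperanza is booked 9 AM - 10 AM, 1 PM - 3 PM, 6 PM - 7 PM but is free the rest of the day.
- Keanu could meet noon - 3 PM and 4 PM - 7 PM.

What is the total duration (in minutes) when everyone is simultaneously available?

Esperanza free: 10:00-13:00, 15:00-18:00 (invert busy blocks within the working day).
Keanu free: 12:00-15:00, 16:00-19:00.
Esperanza ∩ Keanu: 12:00-13:00, 16:00-18:00.
So the common availability across everyone is 12:00-13:00, 16:00-18:00.
Summing the common windows: 60 + 120 = 180 minutes.

180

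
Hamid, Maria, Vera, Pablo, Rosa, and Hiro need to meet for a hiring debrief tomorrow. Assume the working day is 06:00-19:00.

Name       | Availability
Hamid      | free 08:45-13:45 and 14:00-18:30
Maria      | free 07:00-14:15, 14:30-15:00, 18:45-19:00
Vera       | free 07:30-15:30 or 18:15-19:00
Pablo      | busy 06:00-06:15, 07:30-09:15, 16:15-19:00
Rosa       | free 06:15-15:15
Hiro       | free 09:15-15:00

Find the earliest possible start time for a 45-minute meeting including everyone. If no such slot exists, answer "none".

09:15

Hamid free: 08:45-13:45, 14:00-18:30.
Maria free: 07:00-14:15, 14:30-15:00, 18:45-19:00.
Vera free: 07:30-15:30, 18:15-19:00.
Pablo free: 06:15-07:30, 09:15-16:15 (invert busy blocks within the working day).
Rosa free: 06:15-15:15.
Hiro free: 09:15-15:00.
Hamid ∩ Maria: 08:45-13:45, 14:00-14:15, 14:30-15:00.
Hamid ∩ Maria ∩ Vera: 08:45-13:45, 14:00-14:15, 14:30-15:00.
Hamid ∩ Maria ∩ Vera ∩ Pablo: 09:15-13:45, 14:00-14:15, 14:30-15:00.
Hamid ∩ Maria ∩ Vera ∩ Pablo ∩ Rosa: 09:15-13:45, 14:00-14:15, 14:30-15:00.
Hamid ∩ Maria ∩ Vera ∩ Pablo ∩ Rosa ∩ Hiro: 09:15-13:45, 14:00-14:15, 14:30-15:00.
Those are the intersection windows.
The first common window of at least 45 minutes is 09:15-13:45, so the earliest start is 09:15.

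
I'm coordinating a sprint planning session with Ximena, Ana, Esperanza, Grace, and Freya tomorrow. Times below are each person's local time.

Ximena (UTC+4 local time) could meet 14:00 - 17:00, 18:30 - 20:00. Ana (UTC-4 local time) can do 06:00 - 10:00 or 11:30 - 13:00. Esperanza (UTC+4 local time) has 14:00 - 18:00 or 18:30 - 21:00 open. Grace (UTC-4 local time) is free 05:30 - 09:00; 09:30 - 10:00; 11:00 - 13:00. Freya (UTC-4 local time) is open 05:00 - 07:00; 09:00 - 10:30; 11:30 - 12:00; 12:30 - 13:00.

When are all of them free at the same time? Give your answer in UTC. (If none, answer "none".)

10:00-11:00, 15:30-16:00

Ximena in UTC: 10:00-13:00, 14:30-16:00 (subtract 4h to convert from UTC+4).
Ana in UTC: 10:00-14:00, 15:30-17:00 (add 4h to convert from UTC-4).
Esperanza in UTC: 10:00-14:00, 14:30-17:00 (subtract 4h to convert from UTC+4).
Grace in UTC: 09:30-13:00, 13:30-14:00, 15:00-17:00 (add 4h to convert from UTC-4).
Freya in UTC: 09:00-11:00, 13:00-14:30, 15:30-16:00, 16:30-17:00 (add 4h to convert from UTC-4).
Ximena ∩ Ana: 10:00-13:00, 15:30-16:00.
Ximena ∩ Ana ∩ Esperanza: 10:00-13:00, 15:30-16:00.
Ximena ∩ Ana ∩ Esperanza ∩ Grace: 10:00-13:00, 15:30-16:00.
Ximena ∩ Ana ∩ Esperanza ∩ Grace ∩ Freya: 10:00-11:00, 15:30-16:00.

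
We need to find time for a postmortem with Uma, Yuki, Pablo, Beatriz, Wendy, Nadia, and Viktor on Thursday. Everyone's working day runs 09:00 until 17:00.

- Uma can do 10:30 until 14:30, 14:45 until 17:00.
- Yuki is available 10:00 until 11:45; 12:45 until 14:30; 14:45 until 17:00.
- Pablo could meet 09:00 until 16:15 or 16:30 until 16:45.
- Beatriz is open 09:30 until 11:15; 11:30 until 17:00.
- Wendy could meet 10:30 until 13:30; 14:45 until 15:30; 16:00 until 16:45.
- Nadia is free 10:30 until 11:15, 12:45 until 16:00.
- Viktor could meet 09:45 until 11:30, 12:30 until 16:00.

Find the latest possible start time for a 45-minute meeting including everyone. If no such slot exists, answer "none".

Uma ∩ Yuki: 10:30-11:45, 12:45-14:30, 14:45-17:00.
Uma ∩ Yuki ∩ Pablo: 10:30-11:45, 12:45-14:30, 14:45-16:15, 16:30-16:45.
Uma ∩ Yuki ∩ Pablo ∩ Beatriz: 10:30-11:15, 11:30-11:45, 12:45-14:30, 14:45-16:15, 16:30-16:45.
Uma ∩ Yuki ∩ Pablo ∩ Beatriz ∩ Wendy: 10:30-11:15, 11:30-11:45, 12:45-13:30, 14:45-15:30, 16:00-16:15, 16:30-16:45.
Uma ∩ Yuki ∩ Pablo ∩ Beatriz ∩ Wendy ∩ Nadia: 10:30-11:15, 12:45-13:30, 14:45-15:30.
Uma ∩ Yuki ∩ Pablo ∩ Beatriz ∩ Wendy ∩ Nadia ∩ Viktor: 10:30-11:15, 12:45-13:30, 14:45-15:30.
Those are the intersection windows.
The last common window of at least 45 minutes is 14:45-15:30; a 45-minute meeting can start as late as 14:45 and still end by 15:30.

14:45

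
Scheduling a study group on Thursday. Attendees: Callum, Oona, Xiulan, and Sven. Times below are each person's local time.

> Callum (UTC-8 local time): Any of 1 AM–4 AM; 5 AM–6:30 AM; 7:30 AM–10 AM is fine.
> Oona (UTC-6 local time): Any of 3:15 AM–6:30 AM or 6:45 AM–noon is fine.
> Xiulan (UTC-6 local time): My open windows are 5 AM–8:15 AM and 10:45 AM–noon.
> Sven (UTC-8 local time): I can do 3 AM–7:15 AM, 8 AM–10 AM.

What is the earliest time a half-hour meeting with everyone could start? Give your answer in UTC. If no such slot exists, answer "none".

11:00

Callum in UTC: 09:00-12:00, 13:00-14:30, 15:30-18:00 (add 8h to convert from UTC-8).
Oona in UTC: 09:15-12:30, 12:45-18:00 (add 6h to convert from UTC-6).
Xiulan in UTC: 11:00-14:15, 16:45-18:00 (add 6h to convert from UTC-6).
Sven in UTC: 11:00-15:15, 16:00-18:00 (add 8h to convert from UTC-8).
Callum ∩ Oona: 09:15-12:00, 13:00-14:30, 15:30-18:00.
Callum ∩ Oona ∩ Xiulan: 11:00-12:00, 13:00-14:15, 16:45-18:00.
Callum ∩ Oona ∩ Xiulan ∩ Sven: 11:00-12:00, 13:00-14:15, 16:45-18:00.
The first common window of at least 30 minutes is 11:00-12:00, so the earliest start is 11:00.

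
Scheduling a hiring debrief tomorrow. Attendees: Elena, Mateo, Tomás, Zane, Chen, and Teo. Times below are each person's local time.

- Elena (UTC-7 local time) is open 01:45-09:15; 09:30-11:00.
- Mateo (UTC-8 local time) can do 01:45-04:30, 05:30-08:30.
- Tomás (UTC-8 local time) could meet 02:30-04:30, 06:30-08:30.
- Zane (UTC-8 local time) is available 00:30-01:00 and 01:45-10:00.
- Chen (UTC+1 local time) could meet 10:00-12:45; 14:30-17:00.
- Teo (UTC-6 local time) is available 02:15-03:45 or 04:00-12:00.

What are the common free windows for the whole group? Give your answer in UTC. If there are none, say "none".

Elena in UTC: 08:45-16:15, 16:30-18:00 (add 7h to convert from UTC-7).
Mateo in UTC: 09:45-12:30, 13:30-16:30 (add 8h to convert from UTC-8).
Tomás in UTC: 10:30-12:30, 14:30-16:30 (add 8h to convert from UTC-8).
Zane in UTC: 08:30-09:00, 09:45-18:00 (add 8h to convert from UTC-8).
Chen in UTC: 09:00-11:45, 13:30-16:00 (subtract 1h to convert from UTC+1).
Teo in UTC: 08:15-09:45, 10:00-18:00 (add 6h to convert from UTC-6).
Elena ∩ Mateo: 09:45-12:30, 13:30-16:15.
Elena ∩ Mateo ∩ Tomás: 10:30-12:30, 14:30-16:15.
Elena ∩ Mateo ∩ Tomás ∩ Zane: 10:30-12:30, 14:30-16:15.
Elena ∩ Mateo ∩ Tomás ∩ Zane ∩ Chen: 10:30-11:45, 14:30-16:00.
Elena ∩ Mateo ∩ Tomás ∩ Zane ∩ Chen ∩ Teo: 10:30-11:45, 14:30-16:00.
So the common availability across everyone is 10:30-11:45, 14:30-16:00.

10:30-11:45, 14:30-16:00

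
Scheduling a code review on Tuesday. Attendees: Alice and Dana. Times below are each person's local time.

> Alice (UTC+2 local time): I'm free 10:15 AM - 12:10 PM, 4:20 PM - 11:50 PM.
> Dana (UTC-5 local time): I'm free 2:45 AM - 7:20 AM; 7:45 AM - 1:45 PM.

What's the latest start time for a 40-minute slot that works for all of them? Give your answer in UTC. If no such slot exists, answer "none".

Alice in UTC: 08:15-10:10, 14:20-21:50 (subtract 2h to convert from UTC+2).
Dana in UTC: 07:45-12:20, 12:45-18:45 (add 5h to convert from UTC-5).
Alice ∩ Dana: 08:15-10:10, 14:20-18:45.
The last common window of at least 40 minutes is 14:20-18:45; a 40-minute meeting can start as late as 18:05 and still end by 18:45.

18:05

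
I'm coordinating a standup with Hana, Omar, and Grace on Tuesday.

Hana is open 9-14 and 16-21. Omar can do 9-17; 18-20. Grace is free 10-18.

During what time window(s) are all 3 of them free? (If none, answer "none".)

Hana ∩ Omar: 09:00-14:00, 16:00-17:00, 18:00-20:00.
Hana ∩ Omar ∩ Grace: 10:00-14:00, 16:00-17:00.
So the common availability across everyone is 10:00-14:00, 16:00-17:00.

10:00-14:00, 16:00-17:00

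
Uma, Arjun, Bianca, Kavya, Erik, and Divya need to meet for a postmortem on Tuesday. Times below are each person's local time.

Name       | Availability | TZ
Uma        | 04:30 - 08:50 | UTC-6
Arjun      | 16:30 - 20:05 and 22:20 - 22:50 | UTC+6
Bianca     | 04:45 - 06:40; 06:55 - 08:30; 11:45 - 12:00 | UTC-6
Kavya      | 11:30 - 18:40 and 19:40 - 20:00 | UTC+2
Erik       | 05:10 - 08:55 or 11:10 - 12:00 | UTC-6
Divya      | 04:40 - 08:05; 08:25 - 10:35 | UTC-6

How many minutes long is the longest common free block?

90

Uma in UTC: 10:30-14:50 (add 6h to convert from UTC-6).
Arjun in UTC: 10:30-14:05, 16:20-16:50 (subtract 6h to convert from UTC+6).
Bianca in UTC: 10:45-12:40, 12:55-14:30, 17:45-18:00 (add 6h to convert from UTC-6).
Kavya in UTC: 09:30-16:40, 17:40-18:00 (subtract 2h to convert from UTC+2).
Erik in UTC: 11:10-14:55, 17:10-18:00 (add 6h to convert from UTC-6).
Divya in UTC: 10:40-14:05, 14:25-16:35 (add 6h to convert from UTC-6).
Uma ∩ Arjun: 10:30-14:05.
Uma ∩ Arjun ∩ Bianca: 10:45-12:40, 12:55-14:05.
Uma ∩ Arjun ∩ Bianca ∩ Kavya: 10:45-12:40, 12:55-14:05.
Uma ∩ Arjun ∩ Bianca ∩ Kavya ∩ Erik: 11:10-12:40, 12:55-14:05.
Uma ∩ Arjun ∩ Bianca ∩ Kavya ∩ Erik ∩ Divya: 11:10-12:40, 12:55-14:05.
Those are the intersection windows.
The longest is 11:10-12:40 at 90 minutes.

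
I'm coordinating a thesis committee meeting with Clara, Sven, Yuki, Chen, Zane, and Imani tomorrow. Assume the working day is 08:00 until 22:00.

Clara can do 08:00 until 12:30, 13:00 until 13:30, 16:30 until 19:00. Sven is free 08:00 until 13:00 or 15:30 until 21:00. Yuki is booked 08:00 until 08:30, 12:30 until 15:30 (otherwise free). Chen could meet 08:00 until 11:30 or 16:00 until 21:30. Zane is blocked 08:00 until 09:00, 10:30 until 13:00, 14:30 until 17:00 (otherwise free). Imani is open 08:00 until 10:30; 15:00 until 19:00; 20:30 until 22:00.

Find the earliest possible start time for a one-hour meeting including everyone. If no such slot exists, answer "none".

Clara free: 08:00-12:30, 13:00-13:30, 16:30-19:00.
Sven free: 08:00-13:00, 15:30-21:00.
Yuki free: 08:30-12:30, 15:30-22:00 (invert busy blocks within the working day).
Chen free: 08:00-11:30, 16:00-21:30.
Zane free: 09:00-10:30, 13:00-14:30, 17:00-22:00 (invert busy blocks within the working day).
Imani free: 08:00-10:30, 15:00-19:00, 20:30-22:00.
Clara ∩ Sven: 08:00-12:30, 16:30-19:00.
Clara ∩ Sven ∩ Yuki: 08:30-12:30, 16:30-19:00.
Clara ∩ Sven ∩ Yuki ∩ Chen: 08:30-11:30, 16:30-19:00.
Clara ∩ Sven ∩ Yuki ∩ Chen ∩ Zane: 09:00-10:30, 17:00-19:00.
Clara ∩ Sven ∩ Yuki ∩ Chen ∩ Zane ∩ Imani: 09:00-10:30, 17:00-19:00.
The first common window of at least 60 minutes is 09:00-10:30, so the earliest start is 09:00.

09:00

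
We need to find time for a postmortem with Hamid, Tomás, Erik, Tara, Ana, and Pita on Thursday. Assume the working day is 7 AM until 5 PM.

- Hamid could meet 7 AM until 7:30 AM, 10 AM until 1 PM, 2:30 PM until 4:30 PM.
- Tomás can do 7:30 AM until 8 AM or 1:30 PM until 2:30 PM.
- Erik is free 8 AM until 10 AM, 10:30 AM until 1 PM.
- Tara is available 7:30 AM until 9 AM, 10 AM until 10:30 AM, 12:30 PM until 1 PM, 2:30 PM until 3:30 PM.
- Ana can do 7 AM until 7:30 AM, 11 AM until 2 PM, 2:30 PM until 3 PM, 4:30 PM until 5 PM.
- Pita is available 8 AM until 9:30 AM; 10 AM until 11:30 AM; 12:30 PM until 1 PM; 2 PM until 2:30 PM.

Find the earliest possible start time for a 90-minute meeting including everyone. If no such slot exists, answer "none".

Hamid ∩ Tomás: ∅.
Hamid ∩ Tomás ∩ Erik: ∅.
Hamid ∩ Tomás ∩ Erik ∩ Tara: ∅.
Hamid ∩ Tomás ∩ Erik ∩ Tara ∩ Ana: ∅.
Hamid ∩ Tomás ∩ Erik ∩ Tara ∩ Ana ∩ Pita: ∅.
There is no time when everyone is free.
No common window is at least 90 minutes long.

none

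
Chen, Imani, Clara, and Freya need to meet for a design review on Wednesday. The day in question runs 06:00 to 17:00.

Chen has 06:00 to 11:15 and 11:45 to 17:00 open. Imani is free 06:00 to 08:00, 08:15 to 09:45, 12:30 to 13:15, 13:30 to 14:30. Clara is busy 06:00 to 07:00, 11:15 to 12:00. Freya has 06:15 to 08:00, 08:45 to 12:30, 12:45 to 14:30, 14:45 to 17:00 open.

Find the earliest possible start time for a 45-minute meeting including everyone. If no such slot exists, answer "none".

Chen free: 06:00-11:15, 11:45-17:00.
Imani free: 06:00-08:00, 08:15-09:45, 12:30-13:15, 13:30-14:30.
Clara free: 07:00-11:15, 12:00-17:00 (invert busy blocks within the working day).
Freya free: 06:15-08:00, 08:45-12:30, 12:45-14:30, 14:45-17:00.
Chen ∩ Imani: 06:00-08:00, 08:15-09:45, 12:30-13:15, 13:30-14:30.
Chen ∩ Imani ∩ Clara: 07:00-08:00, 08:15-09:45, 12:30-13:15, 13:30-14:30.
Chen ∩ Imani ∩ Clara ∩ Freya: 07:00-08:00, 08:45-09:45, 12:45-13:15, 13:30-14:30.
The first common window of at least 45 minutes is 07:00-08:00, so the earliest start is 07:00.

07:00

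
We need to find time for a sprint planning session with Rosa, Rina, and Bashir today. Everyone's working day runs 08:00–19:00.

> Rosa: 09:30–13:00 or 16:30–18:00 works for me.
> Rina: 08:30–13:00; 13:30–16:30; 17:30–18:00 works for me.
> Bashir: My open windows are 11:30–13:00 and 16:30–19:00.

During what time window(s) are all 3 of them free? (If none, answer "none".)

11:30-13:00, 17:30-18:00

Rosa ∩ Rina: 09:30-13:00, 17:30-18:00.
Rosa ∩ Rina ∩ Bashir: 11:30-13:00, 17:30-18:00.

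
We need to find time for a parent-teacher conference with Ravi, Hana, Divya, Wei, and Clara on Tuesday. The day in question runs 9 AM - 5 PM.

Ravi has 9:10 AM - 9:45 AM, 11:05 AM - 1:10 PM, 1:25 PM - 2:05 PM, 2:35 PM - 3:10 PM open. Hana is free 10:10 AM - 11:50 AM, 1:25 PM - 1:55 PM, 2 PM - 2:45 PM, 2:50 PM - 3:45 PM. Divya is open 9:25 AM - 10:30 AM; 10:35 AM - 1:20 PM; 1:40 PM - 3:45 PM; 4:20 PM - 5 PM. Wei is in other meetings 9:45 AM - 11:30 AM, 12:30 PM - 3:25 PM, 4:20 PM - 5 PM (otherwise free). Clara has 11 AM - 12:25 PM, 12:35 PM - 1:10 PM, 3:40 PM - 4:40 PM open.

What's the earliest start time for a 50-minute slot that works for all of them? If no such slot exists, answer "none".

none

Ravi free: 09:10-09:45, 11:05-13:10, 13:25-14:05, 14:35-15:10.
Hana free: 10:10-11:50, 13:25-13:55, 14:00-14:45, 14:50-15:45.
Divya free: 09:25-10:30, 10:35-13:20, 13:40-15:45, 16:20-17:00.
Wei free: 09:00-09:45, 11:30-12:30, 15:25-16:20 (invert busy blocks within the working day).
Clara free: 11:00-12:25, 12:35-13:10, 15:40-16:40.
Ravi ∩ Hana: 11:05-11:50, 13:25-13:55, 14:00-14:05, 14:35-14:45, 14:50-15:10.
Ravi ∩ Hana ∩ Divya: 11:05-11:50, 13:40-13:55, 14:00-14:05, 14:35-14:45, 14:50-15:10.
Ravi ∩ Hana ∩ Divya ∩ Wei: 11:30-11:50.
Ravi ∩ Hana ∩ Divya ∩ Wei ∩ Clara: 11:30-11:50.
No common window is at least 50 minutes long.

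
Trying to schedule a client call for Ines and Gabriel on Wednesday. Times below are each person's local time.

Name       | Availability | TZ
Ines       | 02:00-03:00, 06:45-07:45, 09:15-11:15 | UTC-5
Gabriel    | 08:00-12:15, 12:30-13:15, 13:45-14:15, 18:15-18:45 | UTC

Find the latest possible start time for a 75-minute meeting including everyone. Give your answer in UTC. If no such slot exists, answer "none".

Ines in UTC: 07:00-08:00, 11:45-12:45, 14:15-16:15 (add 5h to convert from UTC-5).
Gabriel in UTC: 08:00-12:15, 12:30-13:15, 13:45-14:15, 18:15-18:45.
Ines ∩ Gabriel: 11:45-12:15, 12:30-12:45.
Those are the intersection windows.
No common window is at least 75 minutes long.

none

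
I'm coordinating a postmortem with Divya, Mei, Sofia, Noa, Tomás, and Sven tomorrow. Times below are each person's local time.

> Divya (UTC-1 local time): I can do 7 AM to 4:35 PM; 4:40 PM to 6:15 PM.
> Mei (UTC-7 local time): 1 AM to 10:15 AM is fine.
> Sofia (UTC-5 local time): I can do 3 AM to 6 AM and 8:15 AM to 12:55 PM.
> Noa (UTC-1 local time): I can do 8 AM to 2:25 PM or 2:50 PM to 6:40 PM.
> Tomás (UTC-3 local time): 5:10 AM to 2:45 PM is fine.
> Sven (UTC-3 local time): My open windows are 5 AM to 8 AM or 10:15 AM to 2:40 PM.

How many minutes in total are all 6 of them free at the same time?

Divya in UTC: 08:00-17:35, 17:40-19:15 (add 1h to convert from UTC-1).
Mei in UTC: 08:00-17:15 (add 7h to convert from UTC-7).
Sofia in UTC: 08:00-11:00, 13:15-17:55 (add 5h to convert from UTC-5).
Noa in UTC: 09:00-15:25, 15:50-19:40 (add 1h to convert from UTC-1).
Tomás in UTC: 08:10-17:45 (add 3h to convert from UTC-3).
Sven in UTC: 08:00-11:00, 13:15-17:40 (add 3h to convert from UTC-3).
Divya ∩ Mei: 08:00-17:15.
Divya ∩ Mei ∩ Sofia: 08:00-11:00, 13:15-17:15.
Divya ∩ Mei ∩ Sofia ∩ Noa: 09:00-11:00, 13:15-15:25, 15:50-17:15.
Divya ∩ Mei ∩ Sofia ∩ Noa ∩ Tomás: 09:00-11:00, 13:15-15:25, 15:50-17:15.
Divya ∩ Mei ∩ Sofia ∩ Noa ∩ Tomás ∩ Sven: 09:00-11:00, 13:15-15:25, 15:50-17:15.
Summing the common windows: 120 + 130 + 85 = 335 minutes.

335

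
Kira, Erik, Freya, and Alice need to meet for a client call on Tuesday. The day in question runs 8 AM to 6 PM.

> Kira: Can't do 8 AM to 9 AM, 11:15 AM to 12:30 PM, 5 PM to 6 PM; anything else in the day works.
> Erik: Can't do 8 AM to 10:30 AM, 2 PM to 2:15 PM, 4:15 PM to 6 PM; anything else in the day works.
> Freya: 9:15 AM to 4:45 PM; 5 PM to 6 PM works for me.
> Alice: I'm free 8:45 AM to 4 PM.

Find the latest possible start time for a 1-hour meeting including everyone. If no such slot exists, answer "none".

15:00

Kira free: 09:00-11:15, 12:30-17:00 (invert busy blocks within the working day).
Erik free: 10:30-14:00, 14:15-16:15 (invert busy blocks within the working day).
Freya free: 09:15-16:45, 17:00-18:00.
Alice free: 08:45-16:00.
Kira ∩ Erik: 10:30-11:15, 12:30-14:00, 14:15-16:15.
Kira ∩ Erik ∩ Freya: 10:30-11:15, 12:30-14:00, 14:15-16:15.
Kira ∩ Erik ∩ Freya ∩ Alice: 10:30-11:15, 12:30-14:00, 14:15-16:00.
Those are the intersection windows.
The last common window of at least 60 minutes is 14:15-16:00; a 60-minute meeting can start as late as 15:00 and still end by 16:00.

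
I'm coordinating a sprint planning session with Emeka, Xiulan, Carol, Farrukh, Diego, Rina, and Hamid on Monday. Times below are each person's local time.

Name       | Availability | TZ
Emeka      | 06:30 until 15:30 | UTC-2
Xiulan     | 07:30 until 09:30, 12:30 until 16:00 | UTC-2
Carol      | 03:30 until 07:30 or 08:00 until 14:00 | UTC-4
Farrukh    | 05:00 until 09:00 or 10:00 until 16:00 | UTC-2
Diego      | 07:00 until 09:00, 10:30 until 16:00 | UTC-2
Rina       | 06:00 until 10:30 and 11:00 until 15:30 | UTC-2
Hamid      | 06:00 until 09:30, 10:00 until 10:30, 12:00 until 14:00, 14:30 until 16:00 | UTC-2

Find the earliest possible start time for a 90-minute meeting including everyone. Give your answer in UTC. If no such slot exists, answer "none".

09:30

Emeka in UTC: 08:30-17:30 (add 2h to convert from UTC-2).
Xiulan in UTC: 09:30-11:30, 14:30-18:00 (add 2h to convert from UTC-2).
Carol in UTC: 07:30-11:30, 12:00-18:00 (add 4h to convert from UTC-4).
Farrukh in UTC: 07:00-11:00, 12:00-18:00 (add 2h to convert from UTC-2).
Diego in UTC: 09:00-11:00, 12:30-18:00 (add 2h to convert from UTC-2).
Rina in UTC: 08:00-12:30, 13:00-17:30 (add 2h to convert from UTC-2).
Hamid in UTC: 08:00-11:30, 12:00-12:30, 14:00-16:00, 16:30-18:00 (add 2h to convert from UTC-2).
Emeka ∩ Xiulan: 09:30-11:30, 14:30-17:30.
Emeka ∩ Xiulan ∩ Carol: 09:30-11:30, 14:30-17:30.
Emeka ∩ Xiulan ∩ Carol ∩ Farrukh: 09:30-11:00, 14:30-17:30.
Emeka ∩ Xiulan ∩ Carol ∩ Farrukh ∩ Diego: 09:30-11:00, 14:30-17:30.
Emeka ∩ Xiulan ∩ Carol ∩ Farrukh ∩ Diego ∩ Rina: 09:30-11:00, 14:30-17:30.
Emeka ∩ Xiulan ∩ Carol ∩ Farrukh ∩ Diego ∩ Rina ∩ Hamid: 09:30-11:00, 14:30-16:00, 16:30-17:30.
The first common window of at least 90 minutes is 09:30-11:00, so the earliest start is 09:30.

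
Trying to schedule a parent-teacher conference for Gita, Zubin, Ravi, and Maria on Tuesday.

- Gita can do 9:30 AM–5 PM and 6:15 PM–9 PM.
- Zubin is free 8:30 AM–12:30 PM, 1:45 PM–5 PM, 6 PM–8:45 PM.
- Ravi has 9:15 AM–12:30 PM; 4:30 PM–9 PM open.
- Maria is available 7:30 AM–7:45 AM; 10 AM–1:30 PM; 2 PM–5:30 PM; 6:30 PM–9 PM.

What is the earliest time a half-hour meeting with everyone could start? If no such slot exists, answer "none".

10:00

Gita ∩ Zubin: 09:30-12:30, 13:45-17:00, 18:15-20:45.
Gita ∩ Zubin ∩ Ravi: 09:30-12:30, 16:30-17:00, 18:15-20:45.
Gita ∩ Zubin ∩ Ravi ∩ Maria: 10:00-12:30, 16:30-17:00, 18:30-20:45.
The first common window of at least 30 minutes is 10:00-12:30, so the earliest start is 10:00.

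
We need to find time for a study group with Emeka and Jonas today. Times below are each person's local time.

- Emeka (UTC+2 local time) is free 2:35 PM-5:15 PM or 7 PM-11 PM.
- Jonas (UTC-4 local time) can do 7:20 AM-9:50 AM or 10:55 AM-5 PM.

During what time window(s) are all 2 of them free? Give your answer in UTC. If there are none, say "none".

Emeka in UTC: 12:35-15:15, 17:00-21:00 (subtract 2h to convert from UTC+2).
Jonas in UTC: 11:20-13:50, 14:55-21:00 (add 4h to convert from UTC-4).
Emeka ∩ Jonas: 12:35-13:50, 14:55-15:15, 17:00-21:00.
Those are the intersection windows.

12:35-13:50, 14:55-15:15, 17:00-21:00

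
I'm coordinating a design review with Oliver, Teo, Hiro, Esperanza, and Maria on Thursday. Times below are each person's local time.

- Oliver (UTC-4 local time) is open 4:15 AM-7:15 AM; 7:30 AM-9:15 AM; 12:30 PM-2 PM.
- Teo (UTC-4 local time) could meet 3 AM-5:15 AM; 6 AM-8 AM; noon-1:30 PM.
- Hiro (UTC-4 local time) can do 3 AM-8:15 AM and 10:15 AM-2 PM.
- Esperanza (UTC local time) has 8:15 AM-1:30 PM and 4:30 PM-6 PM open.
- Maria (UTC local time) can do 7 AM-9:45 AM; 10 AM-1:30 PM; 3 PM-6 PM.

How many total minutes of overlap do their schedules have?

225

Oliver in UTC: 08:15-11:15, 11:30-13:15, 16:30-18:00 (add 4h to convert from UTC-4).
Teo in UTC: 07:00-09:15, 10:00-12:00, 16:00-17:30 (add 4h to convert from UTC-4).
Hiro in UTC: 07:00-12:15, 14:15-18:00 (add 4h to convert from UTC-4).
Esperanza in UTC: 08:15-13:30, 16:30-18:00.
Maria in UTC: 07:00-09:45, 10:00-13:30, 15:00-18:00.
Oliver ∩ Teo: 08:15-09:15, 10:00-11:15, 11:30-12:00, 16:30-17:30.
Oliver ∩ Teo ∩ Hiro: 08:15-09:15, 10:00-11:15, 11:30-12:00, 16:30-17:30.
Oliver ∩ Teo ∩ Hiro ∩ Esperanza: 08:15-09:15, 10:00-11:15, 11:30-12:00, 16:30-17:30.
Oliver ∩ Teo ∩ Hiro ∩ Esperanza ∩ Maria: 08:15-09:15, 10:00-11:15, 11:30-12:00, 16:30-17:30.
Those are the intersection windows.
Summing the common windows: 60 + 75 + 30 + 60 = 225 minutes.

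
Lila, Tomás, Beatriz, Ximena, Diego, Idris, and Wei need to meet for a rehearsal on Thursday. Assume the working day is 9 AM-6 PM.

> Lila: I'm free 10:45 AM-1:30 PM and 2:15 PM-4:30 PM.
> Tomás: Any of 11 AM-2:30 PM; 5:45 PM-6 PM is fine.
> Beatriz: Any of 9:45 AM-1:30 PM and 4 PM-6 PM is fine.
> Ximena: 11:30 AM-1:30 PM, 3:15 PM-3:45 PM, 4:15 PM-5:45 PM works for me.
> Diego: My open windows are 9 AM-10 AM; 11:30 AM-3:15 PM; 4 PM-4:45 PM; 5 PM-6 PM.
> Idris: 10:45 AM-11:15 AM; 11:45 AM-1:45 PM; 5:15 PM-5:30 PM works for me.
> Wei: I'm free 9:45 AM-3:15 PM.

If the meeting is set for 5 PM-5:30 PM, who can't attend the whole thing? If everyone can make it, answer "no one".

Lila: not fully free for 17:00-17:30. Tomás: not fully free for 17:00-17:30. Beatriz: free for 17:00-17:30. Ximena: free for 17:00-17:30. Diego: free for 17:00-17:30. Idris: not fully free for 17:00-17:30. Wei: not fully free for 17:00-17:30.

Idris, Lila, Tomás, Wei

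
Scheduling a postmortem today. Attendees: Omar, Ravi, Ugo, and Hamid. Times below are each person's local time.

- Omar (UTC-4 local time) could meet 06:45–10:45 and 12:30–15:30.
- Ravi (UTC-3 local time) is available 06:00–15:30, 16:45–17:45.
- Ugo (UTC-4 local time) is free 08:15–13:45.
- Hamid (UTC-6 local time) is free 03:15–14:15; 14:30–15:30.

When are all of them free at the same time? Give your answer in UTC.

12:15-14:45, 16:30-17:45

Omar in UTC: 10:45-14:45, 16:30-19:30 (add 4h to convert from UTC-4).
Ravi in UTC: 09:00-18:30, 19:45-20:45 (add 3h to convert from UTC-3).
Ugo in UTC: 12:15-17:45 (add 4h to convert from UTC-4).
Hamid in UTC: 09:15-20:15, 20:30-21:30 (add 6h to convert from UTC-6).
Omar ∩ Ravi: 10:45-14:45, 16:30-18:30.
Omar ∩ Ravi ∩ Ugo: 12:15-14:45, 16:30-17:45.
Omar ∩ Ravi ∩ Ugo ∩ Hamid: 12:15-14:45, 16:30-17:45.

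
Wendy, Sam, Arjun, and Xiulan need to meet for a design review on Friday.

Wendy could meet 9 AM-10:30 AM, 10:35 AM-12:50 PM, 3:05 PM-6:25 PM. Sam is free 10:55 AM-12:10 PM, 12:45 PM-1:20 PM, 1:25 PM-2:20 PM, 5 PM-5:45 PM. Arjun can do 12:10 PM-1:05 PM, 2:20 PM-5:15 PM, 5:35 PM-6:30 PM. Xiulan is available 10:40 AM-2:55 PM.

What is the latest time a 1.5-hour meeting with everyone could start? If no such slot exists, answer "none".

Wendy ∩ Sam: 10:55-12:10, 12:45-12:50, 17:00-17:45.
Wendy ∩ Sam ∩ Arjun: 12:45-12:50, 17:00-17:15, 17:35-17:45.
Wendy ∩ Sam ∩ Arjun ∩ Xiulan: 12:45-12:50.
No common window is at least 90 minutes long.

none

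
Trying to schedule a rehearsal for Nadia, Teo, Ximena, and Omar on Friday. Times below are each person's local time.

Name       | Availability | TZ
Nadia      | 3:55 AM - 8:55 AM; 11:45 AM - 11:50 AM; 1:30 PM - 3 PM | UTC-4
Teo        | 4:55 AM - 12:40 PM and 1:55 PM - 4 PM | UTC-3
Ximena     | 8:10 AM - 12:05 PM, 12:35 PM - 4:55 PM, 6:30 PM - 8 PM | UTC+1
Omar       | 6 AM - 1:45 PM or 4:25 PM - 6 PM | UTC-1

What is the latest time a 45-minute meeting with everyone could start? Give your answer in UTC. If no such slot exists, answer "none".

Nadia in UTC: 07:55-12:55, 15:45-15:50, 17:30-19:00 (add 4h to convert from UTC-4).
Teo in UTC: 07:55-15:40, 16:55-19:00 (add 3h to convert from UTC-3).
Ximena in UTC: 07:10-11:05, 11:35-15:55, 17:30-19:00 (subtract 1h to convert from UTC+1).
Omar in UTC: 07:00-14:45, 17:25-19:00 (add 1h to convert from UTC-1).
Nadia ∩ Teo: 07:55-12:55, 17:30-19:00.
Nadia ∩ Teo ∩ Ximena: 07:55-11:05, 11:35-12:55, 17:30-19:00.
Nadia ∩ Teo ∩ Ximena ∩ Omar: 07:55-11:05, 11:35-12:55, 17:30-19:00.
The last common window of at least 45 minutes is 17:30-19:00; a 45-minute meeting can start as late as 18:15 and still end by 19:00.

18:15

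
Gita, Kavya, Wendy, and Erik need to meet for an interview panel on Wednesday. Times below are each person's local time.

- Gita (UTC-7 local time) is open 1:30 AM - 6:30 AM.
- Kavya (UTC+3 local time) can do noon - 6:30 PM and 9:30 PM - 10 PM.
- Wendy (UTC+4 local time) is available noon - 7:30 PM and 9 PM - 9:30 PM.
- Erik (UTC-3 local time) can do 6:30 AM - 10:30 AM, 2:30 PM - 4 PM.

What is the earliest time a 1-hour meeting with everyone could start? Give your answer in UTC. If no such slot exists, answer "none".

Gita in UTC: 08:30-13:30 (add 7h to convert from UTC-7).
Kavya in UTC: 09:00-15:30, 18:30-19:00 (subtract 3h to convert from UTC+3).
Wendy in UTC: 08:00-15:30, 17:00-17:30 (subtract 4h to convert from UTC+4).
Erik in UTC: 09:30-13:30, 17:30-19:00 (add 3h to convert from UTC-3).
Gita ∩ Kavya: 09:00-13:30.
Gita ∩ Kavya ∩ Wendy: 09:00-13:30.
Gita ∩ Kavya ∩ Wendy ∩ Erik: 09:30-13:30.
The first common window of at least 60 minutes is 09:30-13:30, so the earliest start is 09:30.

09:30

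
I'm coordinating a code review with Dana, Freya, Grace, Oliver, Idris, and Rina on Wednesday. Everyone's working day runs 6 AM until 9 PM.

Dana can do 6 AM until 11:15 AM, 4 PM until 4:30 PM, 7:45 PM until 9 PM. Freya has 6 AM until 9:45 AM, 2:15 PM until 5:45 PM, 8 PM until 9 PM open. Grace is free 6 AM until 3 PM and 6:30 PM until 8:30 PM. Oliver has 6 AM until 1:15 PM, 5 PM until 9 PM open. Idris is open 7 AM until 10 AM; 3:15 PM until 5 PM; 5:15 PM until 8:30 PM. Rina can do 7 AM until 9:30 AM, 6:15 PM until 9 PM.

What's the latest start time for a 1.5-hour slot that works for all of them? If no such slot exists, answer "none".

Dana ∩ Freya: 06:00-09:45, 16:00-16:30, 20:00-21:00.
Dana ∩ Freya ∩ Grace: 06:00-09:45, 20:00-20:30.
Dana ∩ Freya ∩ Grace ∩ Oliver: 06:00-09:45, 20:00-20:30.
Dana ∩ Freya ∩ Grace ∩ Oliver ∩ Idris: 07:00-09:45, 20:00-20:30.
Dana ∩ Freya ∩ Grace ∩ Oliver ∩ Idris ∩ Rina: 07:00-09:30, 20:00-20:30.
Those are the intersection windows.
The last common window of at least 90 minutes is 07:00-09:30; a 90-minute meeting can start as late as 08:00 and still end by 09:30.

08:00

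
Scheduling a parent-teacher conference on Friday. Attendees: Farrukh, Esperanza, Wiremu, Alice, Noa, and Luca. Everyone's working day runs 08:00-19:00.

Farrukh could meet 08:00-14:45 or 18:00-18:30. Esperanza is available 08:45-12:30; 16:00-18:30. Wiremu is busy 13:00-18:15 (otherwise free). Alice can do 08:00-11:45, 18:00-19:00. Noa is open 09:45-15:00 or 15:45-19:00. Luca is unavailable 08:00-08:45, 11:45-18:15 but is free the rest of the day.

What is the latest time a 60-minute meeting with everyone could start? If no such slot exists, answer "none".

Farrukh free: 08:00-14:45, 18:00-18:30.
Esperanza free: 08:45-12:30, 16:00-18:30.
Wiremu free: 08:00-13:00, 18:15-19:00 (invert busy blocks within the working day).
Alice free: 08:00-11:45, 18:00-19:00.
Noa free: 09:45-15:00, 15:45-19:00.
Luca free: 08:45-11:45, 18:15-19:00 (invert busy blocks within the working day).
Farrukh ∩ Esperanza: 08:45-12:30, 18:00-18:30.
Farrukh ∩ Esperanza ∩ Wiremu: 08:45-12:30, 18:15-18:30.
Farrukh ∩ Esperanza ∩ Wiremu ∩ Alice: 08:45-11:45, 18:15-18:30.
Farrukh ∩ Esperanza ∩ Wiremu ∩ Alice ∩ Noa: 09:45-11:45, 18:15-18:30.
Farrukh ∩ Esperanza ∩ Wiremu ∩ Alice ∩ Noa ∩ Luca: 09:45-11:45, 18:15-18:30.
The last common window of at least 60 minutes is 09:45-11:45; a 60-minute meeting can start as late as 10:45 and still end by 11:45.

10:45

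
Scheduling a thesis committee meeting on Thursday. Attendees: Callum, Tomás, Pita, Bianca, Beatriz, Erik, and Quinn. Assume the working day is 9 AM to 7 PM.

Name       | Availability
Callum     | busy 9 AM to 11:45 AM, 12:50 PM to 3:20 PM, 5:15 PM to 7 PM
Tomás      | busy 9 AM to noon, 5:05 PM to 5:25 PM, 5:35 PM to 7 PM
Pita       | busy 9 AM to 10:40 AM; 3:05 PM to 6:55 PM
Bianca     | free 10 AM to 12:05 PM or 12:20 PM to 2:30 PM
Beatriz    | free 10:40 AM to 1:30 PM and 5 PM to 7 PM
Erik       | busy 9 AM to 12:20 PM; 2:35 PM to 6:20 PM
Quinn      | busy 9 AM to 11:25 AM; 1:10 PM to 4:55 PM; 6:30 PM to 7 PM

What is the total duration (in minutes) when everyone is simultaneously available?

30

Callum free: 11:45-12:50, 15:20-17:15 (invert busy blocks within the working day).
Tomás free: 12:00-17:05, 17:25-17:35 (invert busy blocks within the working day).
Pita free: 10:40-15:05, 18:55-19:00 (invert busy blocks within the working day).
Bianca free: 10:00-12:05, 12:20-14:30.
Beatriz free: 10:40-13:30, 17:00-19:00.
Erik free: 12:20-14:35, 18:20-19:00 (invert busy blocks within the working day).
Quinn free: 11:25-13:10, 16:55-18:30 (invert busy blocks within the working day).
Callum ∩ Tomás: 12:00-12:50, 15:20-17:05.
Callum ∩ Tomás ∩ Pita: 12:00-12:50.
Callum ∩ Tomás ∩ Pita ∩ Bianca: 12:00-12:05, 12:20-12:50.
Callum ∩ Tomás ∩ Pita ∩ Bianca ∩ Beatriz: 12:00-12:05, 12:20-12:50.
Callum ∩ Tomás ∩ Pita ∩ Bianca ∩ Beatriz ∩ Erik: 12:20-12:50.
Callum ∩ Tomás ∩ Pita ∩ Bianca ∩ Beatriz ∩ Erik ∩ Quinn: 12:20-12:50.
That's a single block of 30 minutes.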